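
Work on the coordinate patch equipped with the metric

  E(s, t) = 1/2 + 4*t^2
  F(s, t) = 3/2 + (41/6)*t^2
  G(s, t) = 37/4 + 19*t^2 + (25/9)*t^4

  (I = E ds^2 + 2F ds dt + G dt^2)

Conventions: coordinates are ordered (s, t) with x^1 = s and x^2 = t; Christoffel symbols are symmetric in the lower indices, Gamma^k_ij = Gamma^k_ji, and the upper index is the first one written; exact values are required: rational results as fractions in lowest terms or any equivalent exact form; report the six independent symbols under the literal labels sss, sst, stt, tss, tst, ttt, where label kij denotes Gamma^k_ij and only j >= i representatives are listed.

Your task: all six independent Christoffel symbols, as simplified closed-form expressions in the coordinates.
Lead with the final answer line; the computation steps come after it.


Answer: Gamma_sss = (1968*t^3 + 432*t)/(800*t^6 + 2210*t^4 + 1872*t^2 + 171), Gamma_sst = (800*t^5 + 5472*t^3 + 2664*t)/(800*t^6 + 2210*t^4 + 1872*t^2 + 171), Gamma_stt = (8748*t^3 + 7050*t)/(800*t^6 + 2210*t^4 + 1872*t^2 + 171), Gamma_tss = (-1152*t^3 - 144*t)/(800*t^6 + 2210*t^4 + 1872*t^2 + 171), Gamma_tst = (-1968*t^3 - 432*t)/(800*t^6 + 2210*t^4 + 1872*t^2 + 171), Gamma_ttt = (1600*t^5 - 1052*t^3 - 792*t)/(800*t^6 + 2210*t^4 + 1872*t^2 + 171)

E = 1/2 + 4*t^2; F = 3/2 + (41/6)*t^2; G = 37/4 + 19*t^2 + (25/9)*t^4
Gamma^k_ij = (1/2) g^{kl} (d_i g_jl + d_j g_il - d_l g_ij), with g^inv = (1/(EG-F^2)) [[G, -F], [-F, E]]
first partials: E_s = 0, E_t = 8*t, F_s = 0, F_t = (41/3)*t, G_s = 0, G_t = 38*t + (100/9)*t^3
D = EG - F^2 = 19/8 + 26*t^2 + (1105/36)*t^4 + (100/9)*t^6
expanded: Gamma^s_ss = (G E_s - 2F F_s + F E_t)/(2D), Gamma^s_st = (G E_t - F G_s)/(2D), Gamma^s_tt = (2G F_t - G G_s - F G_t)/(2D), Gamma^t_ss = (2E F_s - E E_t - F E_s)/(2D), Gamma^t_st = (E G_s - F E_t)/(2D), Gamma^t_tt = (E G_t - 2F F_t + F G_s)/(2D); substitute and cancel common factors


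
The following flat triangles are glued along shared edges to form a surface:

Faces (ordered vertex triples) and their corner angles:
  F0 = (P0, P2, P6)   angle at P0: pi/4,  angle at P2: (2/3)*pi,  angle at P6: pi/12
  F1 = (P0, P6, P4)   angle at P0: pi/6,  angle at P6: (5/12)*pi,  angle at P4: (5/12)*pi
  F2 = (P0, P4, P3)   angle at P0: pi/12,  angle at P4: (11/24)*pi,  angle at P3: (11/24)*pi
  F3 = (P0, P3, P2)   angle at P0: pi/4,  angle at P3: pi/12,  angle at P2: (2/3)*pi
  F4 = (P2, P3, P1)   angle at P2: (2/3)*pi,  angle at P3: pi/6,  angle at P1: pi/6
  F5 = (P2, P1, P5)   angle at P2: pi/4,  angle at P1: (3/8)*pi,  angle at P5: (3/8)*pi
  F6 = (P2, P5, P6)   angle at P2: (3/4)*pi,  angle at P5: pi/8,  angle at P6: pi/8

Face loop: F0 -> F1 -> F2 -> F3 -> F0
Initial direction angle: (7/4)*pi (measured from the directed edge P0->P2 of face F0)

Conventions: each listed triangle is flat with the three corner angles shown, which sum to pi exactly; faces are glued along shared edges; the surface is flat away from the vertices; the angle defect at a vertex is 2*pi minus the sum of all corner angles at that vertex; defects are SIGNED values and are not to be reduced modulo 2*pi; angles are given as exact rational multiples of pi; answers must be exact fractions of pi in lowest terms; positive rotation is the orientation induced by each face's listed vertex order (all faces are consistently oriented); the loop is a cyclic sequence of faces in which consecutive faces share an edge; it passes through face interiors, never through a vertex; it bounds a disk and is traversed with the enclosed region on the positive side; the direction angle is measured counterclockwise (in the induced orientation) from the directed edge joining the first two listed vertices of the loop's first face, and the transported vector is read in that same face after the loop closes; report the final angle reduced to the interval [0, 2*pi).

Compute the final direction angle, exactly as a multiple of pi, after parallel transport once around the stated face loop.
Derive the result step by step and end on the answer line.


enclosed vertex P0: corner angles sum to (3/4)*pi, defect = 2*pi - (3/4)*pi = (5/4)*pi
adding the enclosed defects to the starting angle (mod 2*pi, induced orientation) gives the holonomy
final angle = (7/4)*pi + (5/4)*pi = pi (mod 2*pi)

Answer: final direction angle = pi


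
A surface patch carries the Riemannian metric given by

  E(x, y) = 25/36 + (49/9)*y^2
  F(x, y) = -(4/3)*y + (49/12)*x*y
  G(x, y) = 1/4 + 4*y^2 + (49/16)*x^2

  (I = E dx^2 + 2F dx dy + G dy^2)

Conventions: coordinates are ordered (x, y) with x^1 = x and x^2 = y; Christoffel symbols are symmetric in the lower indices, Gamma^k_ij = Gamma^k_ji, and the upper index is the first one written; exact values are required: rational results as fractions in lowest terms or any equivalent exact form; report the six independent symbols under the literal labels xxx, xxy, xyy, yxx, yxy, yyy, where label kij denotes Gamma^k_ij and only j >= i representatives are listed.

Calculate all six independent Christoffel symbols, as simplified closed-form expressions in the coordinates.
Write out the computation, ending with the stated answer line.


E = 25/36 + (49/9)*y^2; F = -(4/3)*y + (49/12)*x*y; G = 1/4 + 4*y^2 + (49/16)*x^2
Gamma^k_ij = (1/2) g^{kl} (d_i g_jl + d_j g_il - d_l g_ij), with g^inv = (1/(EG-F^2)) [[G, -F], [-F, E]]
first partials: E_x = 0, E_y = (98/9)*y, F_x = (49/12)*y, F_y = -4/3 + (49/12)*x, G_x = (49/8)*x, G_y = 8*y
D = EG - F^2 = 25/144 + (85/36)*y^2 + (1225/576)*x^2 + (98/9)*x*y^2 + (196/9)*y^4
expanded: Gamma^x_xx = (G E_x - 2F F_x + F E_y)/(2D), Gamma^x_xy = (G E_y - F G_x)/(2D), Gamma^x_yy = (2G F_y - G G_x - F G_y)/(2D), Gamma^y_xx = (2E F_x - E E_y - F E_x)/(2D), Gamma^y_xy = (E G_x - F E_y)/(2D), Gamma^y_yy = (E G_y - 2F F_y + F G_x)/(2D); substitute and cancel common factors

Answer: Gamma_xxx = (9604*x*y^2 - 3136*y^2)/(3675*x^2 + 18816*x*y^2 + 37632*y^4 + 4080*y^2 + 300), Gamma_xxy = (2401*x^2*y + 2352*x*y + 12544*y^3 + 784*y)/(1225*x^2 + 6272*x*y^2 + 12544*y^4 + 1360*y^2 + 100), Gamma_xyy = (7203*x^3 - 9408*x^2 - 28224*x*y^2 + 588*x - 768)/(4900*x^2 + 25088*x*y^2 + 50176*y^4 + 5440*y^2 + 400), Gamma_yxx = (-38416*y^3 - 4900*y)/(11025*x^2 + 56448*x*y^2 + 112896*y^4 + 12240*y^2 + 900), Gamma_yxy = (-9604*x*y^2 + 3675*x + 12544*y^2)/(3675*x^2 + 18816*x*y^2 + 37632*y^4 + 4080*y^2 + 300), Gamma_yyy = (-2401*x^2*y + 3920*x*y + 12544*y^3 + 576*y)/(1225*x^2 + 6272*x*y^2 + 12544*y^4 + 1360*y^2 + 100)


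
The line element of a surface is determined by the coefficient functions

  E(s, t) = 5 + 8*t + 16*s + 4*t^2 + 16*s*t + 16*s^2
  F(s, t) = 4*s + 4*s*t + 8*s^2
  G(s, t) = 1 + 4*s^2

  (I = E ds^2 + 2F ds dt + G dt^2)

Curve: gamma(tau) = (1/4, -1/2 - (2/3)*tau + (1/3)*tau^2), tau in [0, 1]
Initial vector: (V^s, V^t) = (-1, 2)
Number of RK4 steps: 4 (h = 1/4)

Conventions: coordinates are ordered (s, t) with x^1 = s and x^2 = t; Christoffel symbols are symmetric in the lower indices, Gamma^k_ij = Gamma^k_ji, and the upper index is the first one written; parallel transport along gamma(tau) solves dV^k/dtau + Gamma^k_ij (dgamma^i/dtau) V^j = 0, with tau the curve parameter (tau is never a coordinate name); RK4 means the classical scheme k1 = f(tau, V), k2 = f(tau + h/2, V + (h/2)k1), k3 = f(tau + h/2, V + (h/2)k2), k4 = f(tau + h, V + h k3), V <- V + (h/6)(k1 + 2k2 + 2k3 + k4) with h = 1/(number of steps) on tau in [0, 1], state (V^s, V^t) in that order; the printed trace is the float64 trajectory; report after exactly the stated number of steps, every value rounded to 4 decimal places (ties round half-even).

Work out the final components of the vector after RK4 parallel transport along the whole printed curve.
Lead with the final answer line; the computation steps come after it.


Answer: V^s = -1.3168, V^t = 1.9023

gamma'(tau) = (0, -2/3 + (2/3)*tau); f(tau, V)^k = -Gamma^k_ij(gamma(tau)) gamma'^i(tau) V^j; h = 1/4; intermediate values shown to 6 dp
curve data and Christoffel symbols at the stage parameters:
  tau = 0.000000: gamma = (0.250000, -0.500000), gamma' = (0.000000, -0.666667); Gamma_sss = 1.523810, Gamma_sst = 0.761905, Gamma_stt = 0.000000, Gamma_tss = 0.380952, Gamma_tst = 0.190476, Gamma_ttt = 0.000000
  tau = 0.125000: gamma = (0.250000, -0.578125), gamma' = (0.000000, -0.583333); Gamma_sss = 1.586221, Gamma_sst = 0.793111, Gamma_stt = 0.000000, Gamma_tss = 0.430162, Gamma_tst = 0.215081, Gamma_ttt = 0.000000
  tau = 0.250000: gamma = (0.250000, -0.645833), gamma' = (0.000000, -0.500000); Gamma_sss = 1.639317, Gamma_sst = 0.819658, Gamma_stt = 0.000000, Gamma_tss = 0.479800, Gamma_tst = 0.239900, Gamma_ttt = 0.000000
  tau = 0.375000: gamma = (0.250000, -0.703125), gamma' = (0.000000, -0.416667); Gamma_sss = 1.682041, Gamma_sst = 0.841020, Gamma_stt = 0.000000, Gamma_tss = 0.527699, Gamma_tst = 0.263850, Gamma_ttt = 0.000000
  tau = 0.500000: gamma = (0.250000, -0.750000), gamma' = (0.000000, -0.333333); Gamma_sss = 1.714286, Gamma_sst = 0.857143, Gamma_stt = 0.000000, Gamma_tss = 0.571429, Gamma_tst = 0.285714, Gamma_ttt = 0.000000
  tau = 0.625000: gamma = (0.250000, -0.786458), gamma' = (0.000000, -0.250000); Gamma_sss = 1.736868, Gamma_sst = 0.868434, Gamma_stt = 0.000000, Gamma_tss = 0.608538, Gamma_tst = 0.304269, Gamma_ttt = 0.000000
  tau = 0.750000: gamma = (0.250000, -0.812500), gamma' = (0.000000, -0.166667); Gamma_sss = 1.751244, Gamma_sst = 0.875622, Gamma_stt = 0.000000, Gamma_tss = 0.636816, Gamma_tst = 0.318408, Gamma_ttt = 0.000000
  tau = 0.875000: gamma = (0.250000, -0.828125), gamma' = (0.000000, -0.083333); Gamma_sss = 1.759028, Gamma_sst = 0.879514, Gamma_stt = 0.000000, Gamma_tss = 0.654522, Gamma_tst = 0.327261, Gamma_ttt = 0.000000
  tau = 1.000000: gamma = (0.250000, -0.833333), gamma' = (0.000000, 0.000000); Gamma_sss = 1.761468, Gamma_sst = 0.880734, Gamma_stt = 0.000000, Gamma_tss = 0.660550, Gamma_tst = 0.330275, Gamma_ttt = 0.000000
step 0: V^s = -1.0000, V^t = 2.0000
step 1: k1 = (-0.507937, -0.126984), k2 = (-0.492022, -0.133430), k3 = (-0.491102, -0.133180), k4 = (-0.460146, -0.134677); V <- V + (h/6)(k1 + 2k2 + 2k3 + k4): V^s = -1.1223, V^t = 1.9669
step 2: k1 = (-0.459937, -0.134616), k2 = (-0.413416, -0.129699), k3 = (-0.411378, -0.129060), k4 = (-0.350031, -0.116677); V <- V + (h/6)(k1 + 2k2 + 2k3 + k4): V^s = -1.2247, V^t = 1.9348
step 3: k1 = (-0.349927, -0.116642), k2 = (-0.275399, -0.096490), k3 = (-0.273377, -0.095782), k4 = (-0.188710, -0.068622); V <- V + (h/6)(k1 + 2k2 + 2k3 + k4): V^s = -1.2929, V^t = 1.9111
step 4: k1 = (-0.188685, -0.068613), k2 = (-0.096490, -0.035903), k3 = (-0.095646, -0.035589), k4 = (0.000000, 0.000000); V <- V + (h/6)(k1 + 2k2 + 2k3 + k4): V^s = -1.3168, V^t = 1.9023


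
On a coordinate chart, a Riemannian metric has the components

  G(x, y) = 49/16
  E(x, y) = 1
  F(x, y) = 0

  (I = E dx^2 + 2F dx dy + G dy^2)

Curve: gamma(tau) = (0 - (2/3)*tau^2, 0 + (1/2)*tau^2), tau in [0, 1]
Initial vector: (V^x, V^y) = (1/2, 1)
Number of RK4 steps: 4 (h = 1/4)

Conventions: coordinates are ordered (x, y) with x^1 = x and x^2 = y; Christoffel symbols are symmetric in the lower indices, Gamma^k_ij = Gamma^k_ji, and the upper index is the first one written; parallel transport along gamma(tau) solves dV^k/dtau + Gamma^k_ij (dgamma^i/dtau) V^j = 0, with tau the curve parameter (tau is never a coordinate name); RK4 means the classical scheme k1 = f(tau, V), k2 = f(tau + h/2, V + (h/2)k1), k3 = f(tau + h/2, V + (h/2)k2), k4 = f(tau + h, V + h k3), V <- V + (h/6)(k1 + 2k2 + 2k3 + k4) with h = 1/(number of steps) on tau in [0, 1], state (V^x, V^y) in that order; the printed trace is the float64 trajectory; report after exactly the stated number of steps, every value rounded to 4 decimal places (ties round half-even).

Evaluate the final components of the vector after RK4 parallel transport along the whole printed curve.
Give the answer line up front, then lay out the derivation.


Answer: V^x = 0.5000, V^y = 1.0000

gamma'(tau) = (-(4/3)*tau, tau); f(tau, V)^k = -Gamma^k_ij(gamma(tau)) gamma'^i(tau) V^j; h = 1/4; intermediate values shown to 6 dp
curve data and Christoffel symbols at the stage parameters:
  tau = 0.000000: gamma = (0.000000, 0.000000), gamma' = (0.000000, 0.000000); Gamma_xxx = 0.000000, Gamma_xxy = 0.000000, Gamma_xyy = 0.000000, Gamma_yxx = 0.000000, Gamma_yxy = 0.000000, Gamma_yyy = 0.000000
  tau = 0.125000: gamma = (-0.010417, 0.007812), gamma' = (-0.166667, 0.125000); Gamma_xxx = 0.000000, Gamma_xxy = 0.000000, Gamma_xyy = 0.000000, Gamma_yxx = 0.000000, Gamma_yxy = 0.000000, Gamma_yyy = 0.000000
  tau = 0.250000: gamma = (-0.041667, 0.031250), gamma' = (-0.333333, 0.250000); Gamma_xxx = 0.000000, Gamma_xxy = 0.000000, Gamma_xyy = 0.000000, Gamma_yxx = 0.000000, Gamma_yxy = 0.000000, Gamma_yyy = 0.000000
  tau = 0.375000: gamma = (-0.093750, 0.070312), gamma' = (-0.500000, 0.375000); Gamma_xxx = 0.000000, Gamma_xxy = 0.000000, Gamma_xyy = 0.000000, Gamma_yxx = 0.000000, Gamma_yxy = 0.000000, Gamma_yyy = 0.000000
  tau = 0.500000: gamma = (-0.166667, 0.125000), gamma' = (-0.666667, 0.500000); Gamma_xxx = 0.000000, Gamma_xxy = 0.000000, Gamma_xyy = 0.000000, Gamma_yxx = 0.000000, Gamma_yxy = 0.000000, Gamma_yyy = 0.000000
  tau = 0.625000: gamma = (-0.260417, 0.195312), gamma' = (-0.833333, 0.625000); Gamma_xxx = 0.000000, Gamma_xxy = 0.000000, Gamma_xyy = 0.000000, Gamma_yxx = 0.000000, Gamma_yxy = 0.000000, Gamma_yyy = 0.000000
  tau = 0.750000: gamma = (-0.375000, 0.281250), gamma' = (-1.000000, 0.750000); Gamma_xxx = 0.000000, Gamma_xxy = 0.000000, Gamma_xyy = 0.000000, Gamma_yxx = 0.000000, Gamma_yxy = 0.000000, Gamma_yyy = 0.000000
  tau = 0.875000: gamma = (-0.510417, 0.382812), gamma' = (-1.166667, 0.875000); Gamma_xxx = 0.000000, Gamma_xxy = 0.000000, Gamma_xyy = 0.000000, Gamma_yxx = 0.000000, Gamma_yxy = 0.000000, Gamma_yyy = 0.000000
  tau = 1.000000: gamma = (-0.666667, 0.500000), gamma' = (-1.333333, 1.000000); Gamma_xxx = 0.000000, Gamma_xxy = 0.000000, Gamma_xyy = 0.000000, Gamma_yxx = 0.000000, Gamma_yxy = 0.000000, Gamma_yyy = 0.000000
step 0: V^x = 0.5000, V^y = 1.0000
step 1: k1 = (0.000000, 0.000000), k2 = (0.000000, 0.000000), k3 = (0.000000, 0.000000), k4 = (0.000000, 0.000000); V <- V + (h/6)(k1 + 2k2 + 2k3 + k4): V^x = 0.5000, V^y = 1.0000
step 2: k1 = (0.000000, 0.000000), k2 = (0.000000, 0.000000), k3 = (0.000000, 0.000000), k4 = (0.000000, 0.000000); V <- V + (h/6)(k1 + 2k2 + 2k3 + k4): V^x = 0.5000, V^y = 1.0000
step 3: k1 = (0.000000, 0.000000), k2 = (0.000000, 0.000000), k3 = (0.000000, 0.000000), k4 = (0.000000, 0.000000); V <- V + (h/6)(k1 + 2k2 + 2k3 + k4): V^x = 0.5000, V^y = 1.0000
step 4: k1 = (0.000000, 0.000000), k2 = (0.000000, 0.000000), k3 = (0.000000, 0.000000), k4 = (0.000000, 0.000000); V <- V + (h/6)(k1 + 2k2 + 2k3 + k4): V^x = 0.5000, V^y = 1.0000


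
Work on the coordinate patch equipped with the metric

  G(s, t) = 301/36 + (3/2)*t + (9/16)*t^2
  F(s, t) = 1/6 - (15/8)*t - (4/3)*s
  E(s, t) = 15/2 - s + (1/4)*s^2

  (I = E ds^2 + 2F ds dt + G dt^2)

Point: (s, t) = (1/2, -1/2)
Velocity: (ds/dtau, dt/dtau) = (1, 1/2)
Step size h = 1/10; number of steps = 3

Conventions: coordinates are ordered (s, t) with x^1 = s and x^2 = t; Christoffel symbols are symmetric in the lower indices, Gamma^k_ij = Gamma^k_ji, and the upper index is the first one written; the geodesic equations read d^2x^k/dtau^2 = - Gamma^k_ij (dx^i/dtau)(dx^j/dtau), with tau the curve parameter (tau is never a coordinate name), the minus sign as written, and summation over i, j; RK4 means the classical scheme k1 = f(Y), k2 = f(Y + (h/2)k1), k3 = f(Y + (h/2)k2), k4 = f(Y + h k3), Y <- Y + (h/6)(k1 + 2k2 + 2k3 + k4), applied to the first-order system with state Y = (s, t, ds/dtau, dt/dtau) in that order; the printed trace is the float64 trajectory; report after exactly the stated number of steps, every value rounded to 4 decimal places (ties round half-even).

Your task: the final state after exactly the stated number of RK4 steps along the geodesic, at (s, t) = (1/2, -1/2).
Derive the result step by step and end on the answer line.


f(Y) = (ds/dtau, dt/dtau, -Gamma^s_ij Y'^i Y'^j, -Gamma^t_ij Y'^i Y'^j) with the Gammas evaluated at the stage position; h = 0.100000; intermediate values shown to 6 dp
step 0: s = 0.5000, t = -0.5000, ds/dtau = 1.0000, dt/dtau = 0.5000
step 1:
  k1: at (s, t) = (0.500000, -0.500000), (ds/dtau, dt/dtau) = (1.000000, 0.500000); Gamma_sss = -0.042591, Gamma_sst = 0.000000, Gamma_stt = -0.270177, Gamma_tss = -0.169601, Gamma_tst = 0.000000, Gamma_ttt = 0.075719; k1 = (1.000000, 0.500000, 0.110135, 0.150671)
  k2: at (s, t) = (0.550000, -0.475000), (ds/dtau, dt/dtau) = (1.005507, 0.507534); Gamma_sss = -0.043774, Gamma_sst = 0.000000, Gamma_stt = -0.270263, Gamma_tss = -0.169654, Gamma_tst = 0.000000, Gamma_ttt = 0.073354; k2 = (1.005507, 0.507534, 0.113874, 0.152633)
  k3: at (s, t) = (0.550275, -0.474623), (ds/dtau, dt/dtau) = (1.005694, 0.507632); Gamma_sss = -0.043791, Gamma_sst = 0.000000, Gamma_stt = -0.270258, Gamma_tss = -0.169652, Gamma_tst = 0.000000, Gamma_ttt = 0.073340; k3 = (1.005694, 0.507632, 0.113934, 0.152690)
  k4: at (s, t) = (0.600569, -0.449237), (ds/dtau, dt/dtau) = (1.011393, 0.515269); Gamma_sss = -0.044998, Gamma_sst = 0.000000, Gamma_stt = -0.270370, Gamma_tss = -0.169722, Gamma_tst = 0.000000, Gamma_ttt = 0.070968; k4 = (1.011393, 0.515269, 0.117813, 0.154769)
  Y <- Y + (h/6)(k1 + 2k2 + 2k3 + k4): s = 0.6006, t = -0.4492, ds/dtau = 1.0114, dt/dtau = 0.5153
step 2:
  k1: at (s, t) = (0.600563, -0.449240), (ds/dtau, dt/dtau) = (1.011393, 0.515268); Gamma_sss = -0.044998, Gamma_sst = 0.000000, Gamma_stt = -0.270370, Gamma_tss = -0.169722, Gamma_tst = 0.000000, Gamma_ttt = 0.070968; k1 = (1.011393, 0.515268, 0.117812, 0.154769)
  k2: at (s, t) = (0.651133, -0.423477), (ds/dtau, dt/dtau) = (1.017283, 0.523007); Gamma_sss = -0.046228, Gamma_sst = 0.000000, Gamma_stt = -0.270508, Gamma_tss = -0.169809, Gamma_tst = 0.000000, Gamma_ttt = 0.068587; k2 = (1.017283, 0.523007, 0.121833, 0.156968)
  k3: at (s, t) = (0.651427, -0.423090), (ds/dtau, dt/dtau) = (1.017484, 0.523117); Gamma_sss = -0.046246, Gamma_sst = 0.000000, Gamma_stt = -0.270504, Gamma_tss = -0.169807, Gamma_tst = 0.000000, Gamma_ttt = 0.068573; k3 = (1.017484, 0.523117, 0.121901, 0.157032)
  k4: at (s, t) = (0.702312, -0.396928), (ds/dtau, dt/dtau) = (1.023583, 0.530971); Gamma_sss = -0.047501, Gamma_sst = 0.000000, Gamma_stt = -0.270671, Gamma_tss = -0.169912, Gamma_tst = 0.000000, Gamma_ttt = 0.066183; k4 = (1.023583, 0.530971, 0.126078, 0.159361)
  Y <- Y + (h/6)(k1 + 2k2 + 2k3 + k4): s = 0.7023, t = -0.3969, ds/dtau = 1.0236, dt/dtau = 0.5310
step 3:
  k1: at (s, t) = (0.702305, -0.396932), (ds/dtau, dt/dtau) = (1.023582, 0.530970); Gamma_sss = -0.047501, Gamma_sst = 0.000000, Gamma_stt = -0.270671, Gamma_tss = -0.169912, Gamma_tst = 0.000000, Gamma_ttt = 0.066183; k1 = (1.023582, 0.530970, 0.126078, 0.159361)
  k2: at (s, t) = (0.753484, -0.370383), (ds/dtau, dt/dtau) = (1.029886, 0.538938); Gamma_sss = -0.048782, Gamma_sst = 0.000000, Gamma_stt = -0.270866, Gamma_tss = -0.170035, Gamma_tst = 0.000000, Gamma_ttt = 0.063784; k2 = (1.029886, 0.538938, 0.130415, 0.161824)
  k3: at (s, t) = (0.753799, -0.369985), (ds/dtau, dt/dtau) = (1.030103, 0.539061); Gamma_sss = -0.048800, Gamma_sst = 0.000000, Gamma_stt = -0.270863, Gamma_tss = -0.170033, Gamma_tst = 0.000000, Gamma_ttt = 0.063769; k3 = (1.030103, 0.539061, 0.130492, 0.161894)
  k4: at (s, t) = (0.805315, -0.343026), (ds/dtau, dt/dtau) = (1.036631, 0.547160); Gamma_sss = -0.050108, Gamma_sst = 0.000000, Gamma_stt = -0.271089, Gamma_tss = -0.170175, Gamma_tst = 0.000000, Gamma_ttt = 0.061357; k4 = (1.036631, 0.547160, 0.135006, 0.164502)
  Y <- Y + (h/6)(k1 + 2k2 + 2k3 + k4): s = 0.8053, t = -0.3430, ds/dtau = 1.0366, dt/dtau = 0.5472

Answer: s = 0.8053, t = -0.3430, ds/dtau = 1.0366, dt/dtau = 0.5472


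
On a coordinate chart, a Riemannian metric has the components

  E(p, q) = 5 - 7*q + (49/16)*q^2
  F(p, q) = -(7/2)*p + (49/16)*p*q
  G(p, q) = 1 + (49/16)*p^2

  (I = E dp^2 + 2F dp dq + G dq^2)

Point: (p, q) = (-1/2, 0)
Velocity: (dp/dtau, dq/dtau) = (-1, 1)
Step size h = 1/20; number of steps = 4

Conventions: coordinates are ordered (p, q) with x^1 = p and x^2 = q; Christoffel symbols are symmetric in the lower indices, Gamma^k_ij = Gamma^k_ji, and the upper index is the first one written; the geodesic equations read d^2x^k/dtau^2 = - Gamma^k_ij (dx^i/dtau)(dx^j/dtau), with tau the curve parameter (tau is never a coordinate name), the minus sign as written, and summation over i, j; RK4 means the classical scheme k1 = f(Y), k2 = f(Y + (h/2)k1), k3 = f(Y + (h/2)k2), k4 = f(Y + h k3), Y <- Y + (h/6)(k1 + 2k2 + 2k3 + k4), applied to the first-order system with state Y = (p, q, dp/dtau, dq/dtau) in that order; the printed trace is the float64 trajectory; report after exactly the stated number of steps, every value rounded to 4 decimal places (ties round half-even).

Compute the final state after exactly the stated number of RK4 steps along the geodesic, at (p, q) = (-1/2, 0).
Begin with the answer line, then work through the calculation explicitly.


Answer: p = -0.7245, q = 0.1870, dp/dtau = -1.2432, dq/dtau = 0.8579

f(Y) = (dp/dtau, dq/dtau, -Gamma^p_ij Y'^i Y'^j, -Gamma^q_ij Y'^i Y'^j) with the Gammas evaluated at the stage position; h = 0.050000; intermediate values shown to 6 dp
step 0: p = -0.5000, q = 0.0000, dp/dtau = -1.0000, dq/dtau = 1.0000
step 1:
  k1: at (p, q) = (-0.500000, 0.000000), (dp/dtau, dq/dtau) = (-1.000000, 1.000000); Gamma_ppp = 0.000000, Gamma_ppq = -0.607046, Gamma_pqq = 0.000000, Gamma_qpp = 0.000000, Gamma_qpq = -0.265583, Gamma_qqq = 0.000000; k1 = (-1.000000, 1.000000, -1.214092, -0.531165)
  k2: at (p, q) = (-0.525000, 0.025000), (dp/dtau, dq/dtau) = (-1.030352, 0.986721); Gamma_ppp = 0.000000, Gamma_ppq = -0.603673, Gamma_pqq = 0.000000, Gamma_qpp = 0.000000, Gamma_qpq = -0.283514, Gamma_qqq = 0.000000; k2 = (-1.030352, 0.986721, -1.227472, -0.576480)
  k3: at (p, q) = (-0.525759, 0.024668), (dp/dtau, dq/dtau) = (-1.030687, 0.985588); Gamma_ppp = 0.000000, Gamma_ppq = -0.603350, Gamma_pqq = 0.000000, Gamma_qpp = 0.000000, Gamma_qpq = -0.283688, Gamma_qqq = 0.000000; k3 = (-1.030687, 0.985588, -1.225806, -0.576359)
  k4: at (p, q) = (-0.551534, 0.049279), (dp/dtau, dq/dtau) = (-1.061290, 0.971182); Gamma_ppp = 0.000000, Gamma_ppq = -0.598685, Gamma_pqq = 0.000000, Gamma_qpp = 0.000000, Gamma_qpq = -0.301940, Gamma_qqq = 0.000000; k4 = (-1.061290, 0.971182, -1.234136, -0.622424)
  Y <- Y + (h/6)(k1 + 2k2 + 2k3 + k4): p = -0.5515, q = 0.0493, dp/dtau = -1.0613, dq/dtau = 0.9712
step 2:
  k1: at (p, q) = (-0.551528, 0.049298), (dp/dtau, dq/dtau) = (-1.061290, 0.971173); Gamma_ppp = 0.000000, Gamma_ppq = -0.598690, Gamma_pqq = 0.000000, Gamma_qpp = 0.000000, Gamma_qpq = -0.301945, Gamma_qqq = 0.000000; k1 = (-1.061290, 0.971173, -1.234135, -0.622427)
  k2: at (p, q) = (-0.578060, 0.073578), (dp/dtau, dq/dtau) = (-1.092143, 0.955612); Gamma_ppp = 0.000000, Gamma_ppq = -0.592713, Gamma_pqq = 0.000000, Gamma_qpp = 0.000000, Gamma_qpq = -0.320425, Gamma_qqq = 0.000000; k2 = (-1.092143, 0.955612, -1.237188, -0.668833)
  k3: at (p, q) = (-0.578832, 0.073189), (dp/dtau, dq/dtau) = (-1.092220, 0.954452); Gamma_ppp = 0.000000, Gamma_ppq = -0.592362, Gamma_pqq = 0.000000, Gamma_qpp = 0.000000, Gamma_qpq = -0.320546, Gamma_qqq = 0.000000; k3 = (-1.092220, 0.954452, -1.235041, -0.668320)
  k4: at (p, q) = (-0.606139, 0.097021), (dp/dtau, dq/dtau) = (-1.123042, 0.937757); Gamma_ppp = 0.000000, Gamma_ppq = -0.585015, Gamma_pqq = 0.000000, Gamma_qpp = 0.000000, Gamma_qpq = -0.339059, Gamma_qqq = 0.000000; k4 = (-1.123042, 0.937757, -1.232205, -0.714154)
  Y <- Y + (h/6)(k1 + 2k2 + 2k3 + k4): p = -0.6061, q = 0.0970, dp/dtau = -1.1230, dq/dtau = 0.9377
step 3:
  k1: at (p, q) = (-0.606137, 0.097040), (dp/dtau, dq/dtau) = (-1.123047, 0.937749); Gamma_ppp = 0.000000, Gamma_ppq = -0.585018, Gamma_pqq = 0.000000, Gamma_qpp = 0.000000, Gamma_qpq = -0.339066, Gamma_qqq = 0.000000; k1 = (-1.123047, 0.937749, -1.232207, -0.714165)
  k2: at (p, q) = (-0.634213, 0.120484), (dp/dtau, dq/dtau) = (-1.153852, 0.919895); Gamma_ppp = 0.000000, Gamma_ppq = -0.576308, Gamma_pqq = 0.000000, Gamma_qpp = 0.000000, Gamma_qpq = -0.357504, Gamma_qqq = 0.000000; k2 = (-1.153852, 0.919895, -1.223413, -0.758925)
  k3: at (p, q) = (-0.634983, 0.120038), (dp/dtau, dq/dtau) = (-1.153632, 0.918776); Gamma_ppp = 0.000000, Gamma_ppq = -0.575946, Gamma_pqq = 0.000000, Gamma_qpp = 0.000000, Gamma_qpq = -0.357557, Gamma_qqq = 0.000000; k3 = (-1.153632, 0.918776, -1.220924, -0.757970)
  k4: at (p, q) = (-0.663818, 0.142979), (dp/dtau, dq/dtau) = (-1.184093, 0.899850); Gamma_ppp = 0.000000, Gamma_ppq = -0.565881, Gamma_pqq = 0.000000, Gamma_qpp = 0.000000, Gamma_qpq = -0.375688, Gamma_qqq = 0.000000; k4 = (-1.184093, 0.899850, -1.205899, -0.800595)
  Y <- Y + (h/6)(k1 + 2k2 + 2k3 + k4): p = -0.6638, q = 0.1430, dp/dtau = -1.1841, dq/dtau = 0.8998
step 4:
  k1: at (p, q) = (-0.663821, 0.142998), (dp/dtau, dq/dtau) = (-1.184103, 0.899844); Gamma_ppp = 0.000000, Gamma_ppq = -0.565881, Gamma_pqq = 0.000000, Gamma_qpp = 0.000000, Gamma_qpq = -0.375697, Gamma_qqq = 0.000000; k1 = (-1.184103, 0.899844, -1.205901, -0.800616)
  k2: at (p, q) = (-0.693424, 0.165494), (dp/dtau, dq/dtau) = (-1.214251, 0.879829); Gamma_ppp = 0.000000, Gamma_ppq = -0.554499, Gamma_pqq = 0.000000, Gamma_qpp = 0.000000, Gamma_qpq = -0.393408, Gamma_qqq = 0.000000; k2 = (-1.214251, 0.879829, -1.184779, -0.840582)
  k3: at (p, q) = (-0.694177, 0.164994), (dp/dtau, dq/dtau) = (-1.213722, 0.878830); Gamma_ppp = 0.000000, Gamma_ppq = -0.554147, Gamma_pqq = 0.000000, Gamma_qpp = 0.000000, Gamma_qpq = -0.393384, Gamma_qqq = 0.000000; k3 = (-1.213722, 0.878830, -1.182167, -0.839211)
  k4: at (p, q) = (-0.724507, 0.186940), (dp/dtau, dq/dtau) = (-1.243211, 0.857884); Gamma_ppp = 0.000000, Gamma_ppq = -0.541529, Gamma_pqq = 0.000000, Gamma_qpp = 0.000000, Gamma_qpq = -0.410435, Gamma_qqq = 0.000000; k4 = (-1.243211, 0.857884, -1.155114, -0.875482)
  Y <- Y + (h/6)(k1 + 2k2 + 2k3 + k4): p = -0.7245, q = 0.1870, dp/dtau = -1.2432, dq/dtau = 0.8579


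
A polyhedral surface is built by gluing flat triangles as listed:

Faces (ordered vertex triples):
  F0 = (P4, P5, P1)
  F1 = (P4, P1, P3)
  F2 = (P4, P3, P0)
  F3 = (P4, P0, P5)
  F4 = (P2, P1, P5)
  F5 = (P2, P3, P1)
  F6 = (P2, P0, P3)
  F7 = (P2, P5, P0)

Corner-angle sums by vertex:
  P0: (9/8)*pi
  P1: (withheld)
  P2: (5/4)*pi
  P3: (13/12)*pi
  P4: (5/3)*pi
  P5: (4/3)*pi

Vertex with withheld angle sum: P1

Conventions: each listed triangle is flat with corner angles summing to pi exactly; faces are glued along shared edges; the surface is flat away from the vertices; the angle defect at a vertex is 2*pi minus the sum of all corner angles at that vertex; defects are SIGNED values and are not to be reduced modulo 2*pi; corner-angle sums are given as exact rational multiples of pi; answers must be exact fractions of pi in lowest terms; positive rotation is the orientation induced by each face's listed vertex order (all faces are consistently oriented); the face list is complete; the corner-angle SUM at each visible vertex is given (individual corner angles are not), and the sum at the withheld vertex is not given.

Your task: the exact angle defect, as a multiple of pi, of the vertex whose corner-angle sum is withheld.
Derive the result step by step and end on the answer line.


V = 6, E = 12, F = 8; chi = V - E + F = 2
Gauss-Bonnet: total defect = 2*pi*chi = 4*pi; visible defects sum to (85/24)*pi

Answer: defect(P1) = (11/24)*pi


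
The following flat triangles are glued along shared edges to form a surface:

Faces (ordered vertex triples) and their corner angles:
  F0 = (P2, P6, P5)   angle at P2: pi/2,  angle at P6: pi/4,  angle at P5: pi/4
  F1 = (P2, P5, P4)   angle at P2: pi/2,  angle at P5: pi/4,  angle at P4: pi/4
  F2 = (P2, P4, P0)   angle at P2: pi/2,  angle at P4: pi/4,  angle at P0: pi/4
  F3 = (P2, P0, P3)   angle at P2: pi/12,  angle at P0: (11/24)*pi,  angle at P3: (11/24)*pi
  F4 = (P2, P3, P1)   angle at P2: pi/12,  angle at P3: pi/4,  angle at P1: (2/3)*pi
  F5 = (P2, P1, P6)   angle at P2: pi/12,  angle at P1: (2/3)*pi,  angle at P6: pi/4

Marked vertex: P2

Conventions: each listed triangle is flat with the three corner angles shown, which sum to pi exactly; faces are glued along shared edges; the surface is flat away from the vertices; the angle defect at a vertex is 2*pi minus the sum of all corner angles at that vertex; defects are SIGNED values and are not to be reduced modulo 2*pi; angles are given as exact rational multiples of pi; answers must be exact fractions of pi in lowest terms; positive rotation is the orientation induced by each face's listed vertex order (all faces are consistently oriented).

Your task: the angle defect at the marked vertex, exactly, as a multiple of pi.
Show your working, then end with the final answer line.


Sum of corner angles at P2: (7/4)*pi
defect = 2*pi - (7/4)*pi

Answer: defect(P2) = pi/4


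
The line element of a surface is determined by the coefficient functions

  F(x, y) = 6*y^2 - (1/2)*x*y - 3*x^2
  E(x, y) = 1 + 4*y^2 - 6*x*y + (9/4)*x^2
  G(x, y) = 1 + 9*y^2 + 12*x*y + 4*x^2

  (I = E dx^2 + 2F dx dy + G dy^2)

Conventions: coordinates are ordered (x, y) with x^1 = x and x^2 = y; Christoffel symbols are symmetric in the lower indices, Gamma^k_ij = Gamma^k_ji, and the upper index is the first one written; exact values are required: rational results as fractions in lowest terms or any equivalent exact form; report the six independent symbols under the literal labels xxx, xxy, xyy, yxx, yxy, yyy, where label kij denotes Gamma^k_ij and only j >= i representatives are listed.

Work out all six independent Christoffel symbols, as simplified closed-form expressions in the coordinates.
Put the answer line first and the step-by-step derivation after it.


Answer: Gamma_xxx = (9*x - 12*y)/(25*x^2 + 24*x*y + 52*y^2 + 4), Gamma_xxy = (-12*x + 16*y)/(25*x^2 + 24*x*y + 52*y^2 + 4), Gamma_xyy = (-18*x + 24*y)/(25*x^2 + 24*x*y + 52*y^2 + 4), Gamma_yxx = (-12*x - 18*y)/(25*x^2 + 24*x*y + 52*y^2 + 4), Gamma_yxy = (16*x + 24*y)/(25*x^2 + 24*x*y + 52*y^2 + 4), Gamma_yyy = (24*x + 36*y)/(25*x^2 + 24*x*y + 52*y^2 + 4)

E = 1 + 4*y^2 - 6*x*y + (9/4)*x^2; F = 6*y^2 - (1/2)*x*y - 3*x^2; G = 1 + 9*y^2 + 12*x*y + 4*x^2
Gamma^k_ij = (1/2) g^{kl} (d_i g_jl + d_j g_il - d_l g_ij), with g^inv = (1/(EG-F^2)) [[G, -F], [-F, E]]
first partials: E_x = -6*y + (9/2)*x, E_y = 8*y - 6*x, F_x = -(1/2)*y - 6*x, F_y = 12*y - (1/2)*x, G_x = 12*y + 8*x, G_y = 18*y + 12*x
D = EG - F^2 = 1 + 13*y^2 + 6*x*y + (25/4)*x^2
expanded: Gamma^x_xx = (G E_x - 2F F_x + F E_y)/(2D), Gamma^x_xy = (G E_y - F G_x)/(2D), Gamma^x_yy = (2G F_y - G G_x - F G_y)/(2D), Gamma^y_xx = (2E F_x - E E_y - F E_x)/(2D), Gamma^y_xy = (E G_x - F E_y)/(2D), Gamma^y_yy = (E G_y - 2F F_y + F G_x)/(2D); substitute and cancel common factors


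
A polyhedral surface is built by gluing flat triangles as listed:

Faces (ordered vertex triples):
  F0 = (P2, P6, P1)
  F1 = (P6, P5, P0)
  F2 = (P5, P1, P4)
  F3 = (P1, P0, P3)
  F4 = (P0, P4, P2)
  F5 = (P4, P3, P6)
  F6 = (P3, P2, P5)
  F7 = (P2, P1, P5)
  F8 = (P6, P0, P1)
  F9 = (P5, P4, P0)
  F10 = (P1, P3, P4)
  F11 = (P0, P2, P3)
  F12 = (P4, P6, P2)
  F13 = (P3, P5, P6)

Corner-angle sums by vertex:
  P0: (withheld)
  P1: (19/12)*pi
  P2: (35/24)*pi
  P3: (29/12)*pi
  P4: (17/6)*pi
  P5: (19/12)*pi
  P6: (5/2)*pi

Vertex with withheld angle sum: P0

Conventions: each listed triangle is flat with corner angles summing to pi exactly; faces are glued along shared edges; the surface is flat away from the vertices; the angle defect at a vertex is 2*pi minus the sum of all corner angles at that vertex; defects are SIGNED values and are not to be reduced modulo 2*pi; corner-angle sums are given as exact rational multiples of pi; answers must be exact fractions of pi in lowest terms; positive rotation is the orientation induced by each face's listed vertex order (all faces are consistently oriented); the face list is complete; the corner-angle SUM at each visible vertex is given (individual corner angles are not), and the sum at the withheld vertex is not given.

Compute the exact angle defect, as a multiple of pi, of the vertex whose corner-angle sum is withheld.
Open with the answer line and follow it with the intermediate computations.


Answer: defect(P0) = (3/8)*pi

V = 7, E = 21, F = 14; chi = V - E + F = 0
Gauss-Bonnet: total defect = 2*pi*chi = 0; visible defects sum to (-3/8)*pi


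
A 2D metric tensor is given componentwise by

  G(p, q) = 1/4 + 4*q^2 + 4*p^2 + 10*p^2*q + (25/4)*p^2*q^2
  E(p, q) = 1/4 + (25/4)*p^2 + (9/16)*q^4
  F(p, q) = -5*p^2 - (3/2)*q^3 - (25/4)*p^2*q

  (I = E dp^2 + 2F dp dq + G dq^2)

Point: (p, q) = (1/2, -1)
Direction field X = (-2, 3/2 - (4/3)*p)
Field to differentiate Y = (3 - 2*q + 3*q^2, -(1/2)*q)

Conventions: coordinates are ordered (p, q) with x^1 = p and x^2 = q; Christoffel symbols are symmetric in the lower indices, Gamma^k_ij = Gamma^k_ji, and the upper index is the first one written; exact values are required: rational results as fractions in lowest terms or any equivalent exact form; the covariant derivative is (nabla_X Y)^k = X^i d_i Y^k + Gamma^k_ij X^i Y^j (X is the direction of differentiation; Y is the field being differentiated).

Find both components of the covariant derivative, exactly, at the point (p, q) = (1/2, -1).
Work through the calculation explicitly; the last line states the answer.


E = 19/8, F = 29/16, G = 69/16 at the point
E_p = 25/4, E_q = -9/4, F_p = 5/4, F_q = -97/16, G_p = 1/4, G_q = -69/8
EG - F^2 = 1781/256;  g^inv = (256/1781) * [[69/16, -29/16], [-29/16, 19/8]]
first-kind symbols [ij,l] = (1/2)(d_i g_jl + d_j g_il - d_l g_ij): [pp,p] = E_p/2 = 25/8, [pp,q] = F_p - E_q/2 = 19/8, [pq,p] = E_q/2 = -9/8, [pq,q] = G_p/2 = 1/8, [qq,p] = F_q - G_p/2 = -99/16, [qq,q] = G_q/2 = -69/16
Gamma^p_ij = (G*[ij,p] - F*[ij,q])/(EG - F^2), Gamma^q_ij = (E*[ij,q] - F*[ij,p])/(EG - F^2)
Gamma_ppp = 2348/1781, Gamma_ppq = -100/137, Gamma_pqq = -4830/1781, Gamma_qpp = -6/1781, Gamma_qpq = 46/137, Gamma_qqq = 249/1781
X = (-2, 5/6), Y = (8, 1/2) at the point

Answer: (nabla_X Y)^p = -117641/3562, (nabla_X Y)^q = 8539/5343


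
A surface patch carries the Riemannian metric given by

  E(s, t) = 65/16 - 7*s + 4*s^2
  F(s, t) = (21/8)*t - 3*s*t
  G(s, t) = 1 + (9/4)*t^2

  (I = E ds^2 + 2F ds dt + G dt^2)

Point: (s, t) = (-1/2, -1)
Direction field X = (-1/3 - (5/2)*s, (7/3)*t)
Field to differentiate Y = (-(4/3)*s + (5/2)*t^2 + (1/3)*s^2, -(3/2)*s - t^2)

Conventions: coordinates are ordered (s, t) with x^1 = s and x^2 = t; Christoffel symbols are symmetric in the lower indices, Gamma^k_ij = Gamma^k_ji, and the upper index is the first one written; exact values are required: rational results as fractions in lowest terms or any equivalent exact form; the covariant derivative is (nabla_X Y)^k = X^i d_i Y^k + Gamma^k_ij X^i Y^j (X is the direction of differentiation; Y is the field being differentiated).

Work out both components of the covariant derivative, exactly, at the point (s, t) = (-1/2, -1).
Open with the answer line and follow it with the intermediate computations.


Answer: (nabla_X Y)^s = 55093/6228, (nabla_X Y)^t = -22157/4152

E = 137/16, F = -33/8, G = 13/4 at the point
E_s = -11, E_t = 0, F_s = 3, F_t = 33/8, G_s = 0, G_t = -9/2
EG - F^2 = 173/16;  g^inv = (16/173) * [[13/4, 33/8], [33/8, 137/16]]
first-kind symbols [ij,l] = (1/2)(d_i g_jl + d_j g_il - d_l g_ij): [ss,s] = E_s/2 = -11/2, [ss,t] = F_s - E_t/2 = 3, [st,s] = E_t/2 = 0, [st,t] = G_s/2 = 0, [tt,s] = F_t - G_s/2 = 33/8, [tt,t] = G_t/2 = -9/4
Gamma^s_ij = (G*[ij,s] - F*[ij,t])/(EG - F^2), Gamma^t_ij = (E*[ij,t] - F*[ij,s])/(EG - F^2)
Gamma_sss = -88/173, Gamma_sst = 0, Gamma_stt = 66/173, Gamma_tss = 48/173, Gamma_tst = 0, Gamma_ttt = -36/173
X = (11/12, -7/3), Y = (13/4, -1/4) at the point


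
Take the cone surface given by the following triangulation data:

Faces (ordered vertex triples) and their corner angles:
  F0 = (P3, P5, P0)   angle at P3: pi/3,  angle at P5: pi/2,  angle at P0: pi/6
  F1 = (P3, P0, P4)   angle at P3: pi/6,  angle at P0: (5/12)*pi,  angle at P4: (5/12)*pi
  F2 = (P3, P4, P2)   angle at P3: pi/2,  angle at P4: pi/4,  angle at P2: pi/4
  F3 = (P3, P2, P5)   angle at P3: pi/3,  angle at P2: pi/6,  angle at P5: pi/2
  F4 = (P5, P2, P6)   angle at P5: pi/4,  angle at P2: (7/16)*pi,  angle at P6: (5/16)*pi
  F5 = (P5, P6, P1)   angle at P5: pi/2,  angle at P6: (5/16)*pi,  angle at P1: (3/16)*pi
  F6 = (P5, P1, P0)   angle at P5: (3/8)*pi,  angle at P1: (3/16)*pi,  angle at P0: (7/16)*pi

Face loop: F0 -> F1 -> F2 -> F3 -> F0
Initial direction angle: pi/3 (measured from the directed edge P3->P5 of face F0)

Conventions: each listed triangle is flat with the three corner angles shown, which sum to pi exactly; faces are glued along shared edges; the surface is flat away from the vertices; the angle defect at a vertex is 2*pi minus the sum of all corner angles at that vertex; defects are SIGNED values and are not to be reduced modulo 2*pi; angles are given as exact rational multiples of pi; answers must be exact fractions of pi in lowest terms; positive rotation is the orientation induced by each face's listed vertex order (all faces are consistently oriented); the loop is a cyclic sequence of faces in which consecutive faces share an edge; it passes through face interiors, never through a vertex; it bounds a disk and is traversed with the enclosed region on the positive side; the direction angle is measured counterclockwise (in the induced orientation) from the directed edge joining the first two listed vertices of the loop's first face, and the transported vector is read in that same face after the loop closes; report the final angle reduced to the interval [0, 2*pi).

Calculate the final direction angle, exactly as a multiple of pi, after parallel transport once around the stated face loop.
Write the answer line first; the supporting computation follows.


Answer: final direction angle = pi

enclosed vertex P3: corner angles sum to (4/3)*pi, defect = 2*pi - (4/3)*pi = (2/3)*pi
summing the enclosed defects onto the initial angle, mod 2*pi in the induced orientation:
final angle = pi/3 + (2/3)*pi = pi (mod 2*pi)


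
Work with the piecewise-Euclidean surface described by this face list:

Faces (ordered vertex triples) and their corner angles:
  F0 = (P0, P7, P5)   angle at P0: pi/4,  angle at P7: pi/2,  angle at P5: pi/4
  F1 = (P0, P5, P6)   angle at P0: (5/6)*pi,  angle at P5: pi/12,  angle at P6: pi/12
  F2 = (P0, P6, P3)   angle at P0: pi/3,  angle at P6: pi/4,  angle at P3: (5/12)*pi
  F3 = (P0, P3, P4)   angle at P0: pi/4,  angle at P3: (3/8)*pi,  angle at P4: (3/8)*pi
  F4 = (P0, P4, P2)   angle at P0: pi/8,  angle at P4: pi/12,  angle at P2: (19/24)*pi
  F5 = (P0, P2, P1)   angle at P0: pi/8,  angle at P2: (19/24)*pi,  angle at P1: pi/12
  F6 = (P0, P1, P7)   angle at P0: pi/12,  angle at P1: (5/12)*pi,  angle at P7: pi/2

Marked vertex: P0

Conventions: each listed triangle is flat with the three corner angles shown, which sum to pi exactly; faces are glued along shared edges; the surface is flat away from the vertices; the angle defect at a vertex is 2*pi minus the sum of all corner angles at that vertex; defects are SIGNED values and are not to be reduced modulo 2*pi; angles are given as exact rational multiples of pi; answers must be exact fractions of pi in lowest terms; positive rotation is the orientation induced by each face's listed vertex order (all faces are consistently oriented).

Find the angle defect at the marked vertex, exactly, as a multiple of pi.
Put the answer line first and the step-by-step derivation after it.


Answer: defect(P0) = 0

Sum of corner angles at P0: 2*pi
defect = 2*pi - 2*pi


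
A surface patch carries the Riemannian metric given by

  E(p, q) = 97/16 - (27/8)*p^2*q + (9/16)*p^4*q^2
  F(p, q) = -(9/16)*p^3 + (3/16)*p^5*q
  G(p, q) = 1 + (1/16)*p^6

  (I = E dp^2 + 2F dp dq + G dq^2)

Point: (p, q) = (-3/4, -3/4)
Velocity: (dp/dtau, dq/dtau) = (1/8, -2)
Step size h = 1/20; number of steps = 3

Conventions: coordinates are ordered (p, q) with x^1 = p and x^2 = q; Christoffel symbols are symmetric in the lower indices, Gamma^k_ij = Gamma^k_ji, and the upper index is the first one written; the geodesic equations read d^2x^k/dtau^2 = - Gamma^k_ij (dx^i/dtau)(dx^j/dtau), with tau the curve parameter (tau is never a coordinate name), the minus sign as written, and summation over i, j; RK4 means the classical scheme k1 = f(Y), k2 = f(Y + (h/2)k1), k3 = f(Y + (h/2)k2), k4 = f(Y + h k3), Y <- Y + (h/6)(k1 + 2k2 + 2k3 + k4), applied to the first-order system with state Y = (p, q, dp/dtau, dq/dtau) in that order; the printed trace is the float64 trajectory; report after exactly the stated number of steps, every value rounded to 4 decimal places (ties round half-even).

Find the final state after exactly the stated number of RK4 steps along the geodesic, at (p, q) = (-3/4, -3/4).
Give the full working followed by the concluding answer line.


f(Y) = (dp/dtau, dq/dtau, -Gamma^p_ij Y'^i Y'^j, -Gamma^q_ij Y'^i Y'^j) with the Gammas evaluated at the stage position; h = 0.050000; intermediate values shown to 6 dp
step 0: p = -0.7500, q = -0.7500, dp/dtau = 0.1250, dq/dtau = -2.0000
step 1:
  k1: at (p, q) = (-0.750000, -0.750000), (dp/dtau, dq/dtau) = (0.125000, -2.000000); Gamma_ppp = -0.285013, Gamma_ppq = -0.142507, Gamma_pqq = 0.000000, Gamma_qpp = -0.011713, Gamma_qpq = -0.005856, Gamma_qqq = 0.000000; k1 = (0.125000, -2.000000, -0.066800, -0.002745)
  k2: at (p, q) = (-0.746875, -0.800000), (dp/dtau, dq/dtau) = (0.123330, -2.000069); Gamma_ppp = -0.301181, Gamma_ppq = -0.140590, Gamma_pqq = 0.000000, Gamma_qpp = -0.012137, Gamma_qpq = -0.005665, Gamma_qqq = 0.000000; k2 = (0.123330, -2.000069, -0.064777, -0.002610)
  k3: at (p, q) = (-0.746917, -0.800002), (dp/dtau, dq/dtau) = (0.123381, -2.000065); Gamma_ppp = -0.301195, Gamma_ppq = -0.140605, Gamma_pqq = 0.000000, Gamma_qpp = -0.012139, Gamma_qpq = -0.005667, Gamma_qqq = 0.000000; k3 = (0.123381, -2.000065, -0.064809, -0.002612)
  k4: at (p, q) = (-0.743831, -0.850003), (dp/dtau, dq/dtau) = (0.121760, -2.000131); Gamma_ppp = -0.317081, Gamma_ppq = -0.138737, Gamma_pqq = 0.000000, Gamma_qpp = -0.012534, Gamma_qpq = -0.005484, Gamma_qqq = 0.000000; k4 = (0.121760, -2.000131, -0.062874, -0.002485)
  Y <- Y + (h/6)(k1 + 2k2 + 2k3 + k4): p = -0.7438, q = -0.8500, dp/dtau = 0.1218, dq/dtau = -2.0001
step 2:
  k1: at (p, q) = (-0.743832, -0.850003), (dp/dtau, dq/dtau) = (0.121760, -2.000131); Gamma_ppp = -0.317081, Gamma_ppq = -0.138738, Gamma_pqq = 0.000000, Gamma_qpp = -0.012534, Gamma_qpq = -0.005484, Gamma_qqq = 0.000000; k1 = (0.121760, -2.000131, -0.062874, -0.002485)
  k2: at (p, q) = (-0.740788, -0.900007), (dp/dtau, dq/dtau) = (0.120188, -2.000193); Gamma_ppp = -0.332694, Gamma_ppq = -0.136919, Gamma_pqq = 0.000000, Gamma_qpp = -0.012903, Gamma_qpq = -0.005310, Gamma_qqq = 0.000000; k2 = (0.120188, -2.000193, -0.061024, -0.002367)
  k3: at (p, q) = (-0.740827, -0.900008), (dp/dtau, dq/dtau) = (0.120234, -2.000190); Gamma_ppp = -0.332708, Gamma_ppq = -0.136932, Gamma_pqq = 0.000000, Gamma_qpp = -0.012906, Gamma_qpq = -0.005311, Gamma_qqq = 0.000000; k3 = (0.120234, -2.000190, -0.061052, -0.002368)
  k4: at (p, q) = (-0.737820, -0.950013), (dp/dtau, dq/dtau) = (0.118707, -2.000249); Gamma_ppp = -0.348057, Gamma_ppq = -0.135158, Gamma_pqq = 0.000000, Gamma_qpp = -0.013249, Gamma_qpq = -0.005145, Gamma_qqq = 0.000000; k4 = (0.118707, -2.000249, -0.059280, -0.002257)
  Y <- Y + (h/6)(k1 + 2k2 + 2k3 + k4): p = -0.7378, q = -0.9500, dp/dtau = 0.1187, dq/dtau = -2.0002
step 3:
  k1: at (p, q) = (-0.737821, -0.950013), (dp/dtau, dq/dtau) = (0.118707, -2.000249); Gamma_ppp = -0.348058, Gamma_ppq = -0.135158, Gamma_pqq = 0.000000, Gamma_qpp = -0.013249, Gamma_qpq = -0.005145, Gamma_qqq = 0.000000; k1 = (0.118707, -2.000249, -0.059280, -0.002257)
  k2: at (p, q) = (-0.734853, -1.000019), (dp/dtau, dq/dtau) = (0.117225, -2.000305); Gamma_ppp = -0.363152, Gamma_ppq = -0.133429, Gamma_pqq = 0.000000, Gamma_qpp = -0.013569, Gamma_qpq = -0.004986, Gamma_qqq = 0.000000; k2 = (0.117225, -2.000305, -0.057584, -0.002152)
  k3: at (p, q) = (-0.734890, -1.000020), (dp/dtau, dq/dtau) = (0.117267, -2.000303); Gamma_ppp = -0.363167, Gamma_ppq = -0.133441, Gamma_pqq = 0.000000, Gamma_qpp = -0.013572, Gamma_qpq = -0.004987, Gamma_qqq = 0.000000; k3 = (0.117267, -2.000303, -0.057609, -0.002153)
  k4: at (p, q) = (-0.731958, -1.050028), (dp/dtau, dq/dtau) = (0.115827, -2.000357); Gamma_ppp = -0.378015, Gamma_ppq = -0.131754, Gamma_pqq = 0.000000, Gamma_qpp = -0.013870, Gamma_qpq = -0.004834, Gamma_qqq = 0.000000; k4 = (0.115827, -2.000357, -0.055982, -0.002054)
  Y <- Y + (h/6)(k1 + 2k2 + 2k3 + k4): p = -0.7320, q = -1.0500, dp/dtau = 0.1158, dq/dtau = -2.0004

Answer: p = -0.7320, q = -1.0500, dp/dtau = 0.1158, dq/dtau = -2.0004
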